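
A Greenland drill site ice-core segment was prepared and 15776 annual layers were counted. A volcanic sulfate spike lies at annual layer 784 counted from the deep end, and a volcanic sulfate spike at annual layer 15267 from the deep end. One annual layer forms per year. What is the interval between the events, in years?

The two markers are separated by 15267 − 784 = 14483 annual layers.
That is 14483 years at one annual layer per year.

14483 years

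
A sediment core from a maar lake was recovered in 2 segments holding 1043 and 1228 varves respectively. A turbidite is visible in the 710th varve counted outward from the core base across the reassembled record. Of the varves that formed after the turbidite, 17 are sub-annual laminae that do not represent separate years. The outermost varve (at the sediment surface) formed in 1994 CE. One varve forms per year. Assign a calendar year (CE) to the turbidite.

Total varves = 1043 + 1228 = 2271.
2271 − 710 = 1561 varves lie beyond the turbidite toward the sediment surface.
Excluding 17 false varves: 1561 − 17 = 1544.
The varve at the sediment surface is 1994 CE, so the turbidite dates to 1994 − 1544 = 450 CE.

450 CE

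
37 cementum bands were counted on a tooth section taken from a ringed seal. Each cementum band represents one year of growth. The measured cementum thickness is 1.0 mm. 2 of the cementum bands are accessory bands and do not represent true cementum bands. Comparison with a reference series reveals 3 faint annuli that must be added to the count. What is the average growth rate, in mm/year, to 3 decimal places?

Adjusted count: 37 − 2 + 3 = 38 cementum bands.
Extension rate ≈ 1.0 / 38 = 0.026 mm/year.

0.026 mm/year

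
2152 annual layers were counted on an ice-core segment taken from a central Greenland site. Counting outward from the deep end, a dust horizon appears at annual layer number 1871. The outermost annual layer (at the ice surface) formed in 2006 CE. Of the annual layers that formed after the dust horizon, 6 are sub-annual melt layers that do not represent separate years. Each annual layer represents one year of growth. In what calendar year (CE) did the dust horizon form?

The dust horizon sits at annual layer 1871 from the deep end, so 2152 − 1871 = 281 annual layers formed after it.
Excluding 6 false annual layers: 281 − 6 = 275.
2006 − 275 = 1731 CE.

1731 CE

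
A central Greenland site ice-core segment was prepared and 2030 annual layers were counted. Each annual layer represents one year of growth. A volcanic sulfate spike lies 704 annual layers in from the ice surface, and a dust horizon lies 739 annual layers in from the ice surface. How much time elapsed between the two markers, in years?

Separation: 739 − 704 = 35 annual layers.
One annual layer per year makes the interval 35 years.

35 years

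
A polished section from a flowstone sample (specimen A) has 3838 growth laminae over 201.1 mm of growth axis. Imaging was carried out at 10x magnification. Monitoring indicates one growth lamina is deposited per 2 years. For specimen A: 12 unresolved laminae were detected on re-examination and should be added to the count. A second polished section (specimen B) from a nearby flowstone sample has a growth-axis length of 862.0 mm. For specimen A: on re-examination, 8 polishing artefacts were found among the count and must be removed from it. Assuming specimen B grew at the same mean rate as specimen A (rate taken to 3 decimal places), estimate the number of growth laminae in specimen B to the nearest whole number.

Specimen A: true growth lamina count = 3838 − 8 + 12 = 3842.
Specimen A: multiplying by 2 years per growth lamina: 3842 × 2 = 7684 years.
A: 201.1 mm over 7684 years gives 201.1 / 7684 ≈ 0.026 mm per year.
Specimen B: 862.0 mm / 0.026 mm per year = 33153.85 years; at 2 years per growth lamina that is 33153.85 / 2 ≈ 16577 growth laminae.

16577 growth laminae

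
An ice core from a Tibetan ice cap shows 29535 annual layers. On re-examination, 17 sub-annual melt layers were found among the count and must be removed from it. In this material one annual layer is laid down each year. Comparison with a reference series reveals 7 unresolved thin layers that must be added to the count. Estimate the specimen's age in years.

Adjusted count: 29535 − 17 + 7 = 29525 annual layers.
One annual layer per year makes the duration 29525 years.

29525 years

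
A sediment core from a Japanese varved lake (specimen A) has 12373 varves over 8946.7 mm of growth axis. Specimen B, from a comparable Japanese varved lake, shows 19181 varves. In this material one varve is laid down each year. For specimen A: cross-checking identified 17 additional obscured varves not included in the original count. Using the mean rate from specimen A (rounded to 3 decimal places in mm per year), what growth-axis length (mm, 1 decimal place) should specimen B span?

Specimen A: after corrections the count is 12373 + 17 = 12390 varves.
A: Mean rate = 8946.7 mm / 12390 years ≈ 0.722 mm/yr.
B's length ≈ 0.722 × 19181 = 13848.7 mm.

13848.7 mm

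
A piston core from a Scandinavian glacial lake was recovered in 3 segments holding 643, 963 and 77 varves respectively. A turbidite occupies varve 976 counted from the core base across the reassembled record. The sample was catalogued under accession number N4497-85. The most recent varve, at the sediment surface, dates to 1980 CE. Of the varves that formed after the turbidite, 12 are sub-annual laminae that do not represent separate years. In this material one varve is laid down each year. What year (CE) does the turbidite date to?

1285 CE

Total varves = 643 + 963 + 77 = 1683.
The turbidite sits at varve 976 from the core base, so 1683 − 976 = 707 varves formed after it.
Excluding 12 false varves: 707 − 12 = 695.
Counting back 695 years from 1980 CE places the turbidite in 1980 − 695 = 1285 CE.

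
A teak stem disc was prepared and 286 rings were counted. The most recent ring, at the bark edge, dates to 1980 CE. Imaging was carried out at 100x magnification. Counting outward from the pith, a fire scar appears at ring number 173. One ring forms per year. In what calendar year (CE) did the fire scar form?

Between ring 173 and the bark edge there are 286 − 173 = 113 rings.
The ring at the bark edge is 1980 CE, so the fire scar dates to 1980 − 113 = 1867 CE.

1867 CE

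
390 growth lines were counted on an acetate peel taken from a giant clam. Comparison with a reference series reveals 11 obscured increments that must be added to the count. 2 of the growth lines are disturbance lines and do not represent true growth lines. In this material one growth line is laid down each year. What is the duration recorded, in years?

399 years

True growth line count = 390 − 2 + 11 = 399.
One growth line per year makes the duration 399 years.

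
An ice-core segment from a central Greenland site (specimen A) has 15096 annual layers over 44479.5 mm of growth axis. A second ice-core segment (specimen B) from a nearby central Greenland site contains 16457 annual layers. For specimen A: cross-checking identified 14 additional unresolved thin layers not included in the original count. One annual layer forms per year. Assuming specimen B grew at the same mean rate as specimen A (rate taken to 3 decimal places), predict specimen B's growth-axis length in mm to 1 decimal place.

Specimen A: correcting the raw count gives 15096 + 14 = 15110 true annual layers.
A: 44479.5 mm over 15110 years gives 44479.5 / 15110 ≈ 2.944 mm per year.
For B, 2.944 mm/year × 16457 years = 48449.4 mm.

48449.4 mm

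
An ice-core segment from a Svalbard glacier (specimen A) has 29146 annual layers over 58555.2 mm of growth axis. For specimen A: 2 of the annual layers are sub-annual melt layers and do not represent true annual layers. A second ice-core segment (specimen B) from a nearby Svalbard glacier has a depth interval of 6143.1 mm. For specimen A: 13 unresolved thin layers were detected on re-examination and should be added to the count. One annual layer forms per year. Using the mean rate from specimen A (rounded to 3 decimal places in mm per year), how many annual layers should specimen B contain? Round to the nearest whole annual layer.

3059 annual layers

Specimen A: correcting the raw count gives 29146 − 2 + 13 = 29157 true annual layers.
A: 58555.2 mm over 29157 years gives 58555.2 / 29157 ≈ 2.008 mm/year.
B spans 6143.1 / 2.008 = 3059.31 years ≈ 3059 annual layers.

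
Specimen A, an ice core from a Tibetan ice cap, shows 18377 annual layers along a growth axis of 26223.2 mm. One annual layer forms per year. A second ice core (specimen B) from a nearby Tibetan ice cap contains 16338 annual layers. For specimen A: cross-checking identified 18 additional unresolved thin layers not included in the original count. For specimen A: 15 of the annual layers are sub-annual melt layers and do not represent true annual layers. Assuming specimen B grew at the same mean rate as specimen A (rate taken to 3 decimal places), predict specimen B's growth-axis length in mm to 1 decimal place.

23314.3 mm

Specimen A: true annual layer count = 18377 − 15 + 18 = 18380.
A: 26223.2 mm over 18380 years gives 26223.2 / 18380 ≈ 1.427 mm per year.
Length of B = 1.427 × 16338 = 23314.3 mm.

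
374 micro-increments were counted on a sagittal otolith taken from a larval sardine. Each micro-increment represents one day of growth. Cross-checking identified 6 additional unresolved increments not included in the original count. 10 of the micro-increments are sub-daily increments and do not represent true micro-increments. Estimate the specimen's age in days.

370 days

After corrections the count is 374 − 10 + 6 = 370 micro-increments.
One micro-increment per day makes the duration 370 days.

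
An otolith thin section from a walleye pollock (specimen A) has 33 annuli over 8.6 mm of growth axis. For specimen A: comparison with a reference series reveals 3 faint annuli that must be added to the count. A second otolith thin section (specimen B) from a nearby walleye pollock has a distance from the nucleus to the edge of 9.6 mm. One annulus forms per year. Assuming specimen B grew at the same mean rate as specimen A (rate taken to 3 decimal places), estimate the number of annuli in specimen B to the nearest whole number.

Specimen A: after corrections the count is 33 + 3 = 36 annuli.
A: Mean rate = 8.6 mm / 36 years ≈ 0.239 mm/yr.
For B, 9.6 / 0.239 = 40.17 years ≈ 40 annuli.

40 annuli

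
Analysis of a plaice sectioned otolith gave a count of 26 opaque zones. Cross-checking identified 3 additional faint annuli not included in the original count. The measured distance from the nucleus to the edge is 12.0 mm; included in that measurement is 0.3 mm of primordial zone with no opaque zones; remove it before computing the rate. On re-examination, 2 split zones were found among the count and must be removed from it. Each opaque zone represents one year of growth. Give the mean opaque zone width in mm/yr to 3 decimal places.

After corrections the count is 26 − 2 + 3 = 27 opaque zones.
Net length = 12.0 − 0.3 = 11.7 mm.
Extension rate ≈ 11.7 / 27 = 0.433 mm/yr.

0.433 mm/yr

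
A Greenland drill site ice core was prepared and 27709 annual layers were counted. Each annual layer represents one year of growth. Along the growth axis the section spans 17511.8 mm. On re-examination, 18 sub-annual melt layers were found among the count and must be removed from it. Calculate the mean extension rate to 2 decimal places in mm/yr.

True annual layer count = 27709 − 18 = 27691.
Mean rate = 17511.8 mm / 27691 years ≈ 0.63 mm/yr.

0.63 mm/yr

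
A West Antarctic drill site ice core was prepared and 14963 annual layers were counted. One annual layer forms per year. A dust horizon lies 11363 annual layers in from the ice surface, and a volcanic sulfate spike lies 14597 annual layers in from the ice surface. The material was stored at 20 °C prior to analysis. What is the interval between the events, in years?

14597 − 11363 = 3234 annual layers lie between the two events.
That is 3234 years at one annual layer per year.

3234 years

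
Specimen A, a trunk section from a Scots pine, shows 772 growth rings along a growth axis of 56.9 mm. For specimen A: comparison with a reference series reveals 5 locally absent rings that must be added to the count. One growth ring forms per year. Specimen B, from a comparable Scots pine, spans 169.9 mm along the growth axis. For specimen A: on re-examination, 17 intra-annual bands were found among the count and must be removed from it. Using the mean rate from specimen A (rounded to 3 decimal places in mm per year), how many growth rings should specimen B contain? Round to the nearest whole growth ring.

Specimen A: correcting the raw count gives 772 − 17 + 5 = 760 true growth rings.
A: Extension rate ≈ 56.9 / 760 = 0.075 mm/year.
For B, 169.9 / 0.075 = 2265.33 years ≈ 2265 growth rings.

2265 growth rings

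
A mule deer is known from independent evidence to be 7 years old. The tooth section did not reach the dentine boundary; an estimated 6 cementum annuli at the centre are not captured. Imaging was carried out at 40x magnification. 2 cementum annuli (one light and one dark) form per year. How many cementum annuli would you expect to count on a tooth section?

8 cementum annuli

7 years at 2 cementum annuli per year gives 7 × 2 = 14 cementum annuli.
Less the 6 uncaptured cementum annuli: 14 − 6 = 8.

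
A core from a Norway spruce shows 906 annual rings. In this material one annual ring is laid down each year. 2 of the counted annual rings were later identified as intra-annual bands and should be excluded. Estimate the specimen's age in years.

Adjusted count: 906 − 2 = 904 annual rings.
With a one-to-one annual ring periodicity this is 904 years.

904 years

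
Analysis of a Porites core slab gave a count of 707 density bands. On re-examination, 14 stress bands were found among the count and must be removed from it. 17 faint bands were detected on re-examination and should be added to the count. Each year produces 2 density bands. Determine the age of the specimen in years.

355 years

Adjusted count: 707 − 14 + 17 = 710 density bands.
With 2 density bands per year, 710 / 2 = 355 years.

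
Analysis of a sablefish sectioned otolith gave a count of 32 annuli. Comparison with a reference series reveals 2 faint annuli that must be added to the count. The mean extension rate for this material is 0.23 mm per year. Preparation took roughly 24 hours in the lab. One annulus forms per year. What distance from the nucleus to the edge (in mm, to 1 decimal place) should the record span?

7.8 mm

True annulus count = 32 + 2 = 34.
Length ≈ 0.23 × 34 = 7.8 mm.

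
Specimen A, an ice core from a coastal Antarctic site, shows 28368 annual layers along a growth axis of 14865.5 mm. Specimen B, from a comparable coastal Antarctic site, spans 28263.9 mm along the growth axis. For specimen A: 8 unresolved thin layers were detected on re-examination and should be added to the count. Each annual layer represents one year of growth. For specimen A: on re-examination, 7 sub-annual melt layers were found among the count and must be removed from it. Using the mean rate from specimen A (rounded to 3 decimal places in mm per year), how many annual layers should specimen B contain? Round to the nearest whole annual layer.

Specimen A: adjusted count: 28368 − 7 + 8 = 28369 annual layers.
A: Mean rate = 14865.5 mm / 28369 years ≈ 0.524 mm/year.
For B, 28263.9 / 0.524 = 53938.74 years ≈ 53939 annual layers.

53939 annual layers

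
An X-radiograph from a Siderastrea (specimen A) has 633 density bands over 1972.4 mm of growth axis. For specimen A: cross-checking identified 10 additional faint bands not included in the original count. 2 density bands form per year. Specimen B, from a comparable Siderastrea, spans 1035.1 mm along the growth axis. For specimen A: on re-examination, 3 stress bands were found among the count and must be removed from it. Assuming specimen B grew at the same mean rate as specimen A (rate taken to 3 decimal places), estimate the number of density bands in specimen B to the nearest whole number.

Specimen A: correcting the raw count gives 633 − 3 + 10 = 640 true density bands.
Specimen A: with 2 density bands per year, 640 / 2 = 320 years.
A: Extension rate ≈ 1972.4 / 320 = 6.164 mm/yr.
B spans 1035.1 / 6.164 = 167.93 years; at 2 density bands per year that is 167.93 × 2 ≈ 336 density bands.

336 density bands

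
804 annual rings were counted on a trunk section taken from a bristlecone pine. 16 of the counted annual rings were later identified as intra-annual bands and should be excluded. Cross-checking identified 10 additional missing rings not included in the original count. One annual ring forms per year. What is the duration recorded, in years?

798 yr

True annual ring count = 804 − 16 + 10 = 798.
One annual ring per year makes the duration 798 years.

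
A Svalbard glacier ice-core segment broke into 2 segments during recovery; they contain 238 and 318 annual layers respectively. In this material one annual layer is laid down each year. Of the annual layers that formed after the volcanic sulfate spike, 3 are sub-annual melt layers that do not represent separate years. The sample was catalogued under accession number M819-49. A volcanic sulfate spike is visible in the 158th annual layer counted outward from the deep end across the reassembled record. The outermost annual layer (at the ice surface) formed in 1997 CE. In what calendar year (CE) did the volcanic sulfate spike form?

Total annual layers = 238 + 318 = 556.
Between annual layer 158 and the ice surface there are 556 − 158 = 398 annual layers.
Excluding 3 false annual layers: 398 − 3 = 395.
1997 − 395 = 1602 CE.

1602 CE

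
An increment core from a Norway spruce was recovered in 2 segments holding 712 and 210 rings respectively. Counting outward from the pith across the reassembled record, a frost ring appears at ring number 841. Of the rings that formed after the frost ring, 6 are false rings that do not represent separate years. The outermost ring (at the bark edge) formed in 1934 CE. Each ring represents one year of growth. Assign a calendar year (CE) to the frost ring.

1859 CE

Total rings = 712 + 210 = 922.
Between ring 841 and the bark edge there are 922 − 841 = 81 rings.
81 − 6 false = 75 true rings after the frost ring.
Counting back 75 years from 1934 CE places the frost ring in 1934 − 75 = 1859 CE.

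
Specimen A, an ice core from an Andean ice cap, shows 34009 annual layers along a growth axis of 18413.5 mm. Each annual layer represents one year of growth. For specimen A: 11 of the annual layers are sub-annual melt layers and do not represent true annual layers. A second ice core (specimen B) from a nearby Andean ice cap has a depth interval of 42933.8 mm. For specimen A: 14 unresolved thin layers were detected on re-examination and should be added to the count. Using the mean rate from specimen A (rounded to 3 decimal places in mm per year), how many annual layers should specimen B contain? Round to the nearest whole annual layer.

Specimen A: adjusted count: 34009 − 11 + 14 = 34012 annual layers.
A: Extension rate ≈ 18413.5 / 34012 = 0.541 mm per year.
B spans 42933.8 / 0.541 = 79360.07 years ≈ 79360 annual layers.

79360 annual layers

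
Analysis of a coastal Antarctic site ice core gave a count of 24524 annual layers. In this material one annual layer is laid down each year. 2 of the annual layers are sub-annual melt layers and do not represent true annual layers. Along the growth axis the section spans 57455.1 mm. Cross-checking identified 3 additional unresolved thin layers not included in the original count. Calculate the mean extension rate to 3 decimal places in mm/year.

2.343 mm/year

Adjusted count: 24524 − 2 + 3 = 24525 annual layers.
Extension rate ≈ 57455.1 / 24525 = 2.343 mm/year.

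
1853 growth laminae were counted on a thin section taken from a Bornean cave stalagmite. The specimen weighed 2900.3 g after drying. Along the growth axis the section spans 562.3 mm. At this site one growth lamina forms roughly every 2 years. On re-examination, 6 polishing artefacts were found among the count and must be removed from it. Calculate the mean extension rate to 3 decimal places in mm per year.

0.152 mm per year

Correcting the raw count gives 1853 − 6 = 1847 true growth laminae.
1847 growth laminae at 2 years each span 1847 × 2 = 3694 years.
562.3 mm over 3694 years gives 562.3 / 3694 ≈ 0.152 mm per year.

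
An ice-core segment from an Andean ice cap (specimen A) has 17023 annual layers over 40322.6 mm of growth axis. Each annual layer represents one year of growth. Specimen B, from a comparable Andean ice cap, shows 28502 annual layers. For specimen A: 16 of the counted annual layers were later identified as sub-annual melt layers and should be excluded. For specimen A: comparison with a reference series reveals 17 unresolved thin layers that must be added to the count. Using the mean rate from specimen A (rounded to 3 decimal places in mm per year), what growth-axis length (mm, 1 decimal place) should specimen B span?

Specimen A: correcting the raw count gives 17023 − 16 + 17 = 17024 true annual layers.
A: Extension rate ≈ 40322.6 / 17024 = 2.369 mm/year.
B's length ≈ 2.369 × 28502 = 67521.2 mm.

67521.2 mm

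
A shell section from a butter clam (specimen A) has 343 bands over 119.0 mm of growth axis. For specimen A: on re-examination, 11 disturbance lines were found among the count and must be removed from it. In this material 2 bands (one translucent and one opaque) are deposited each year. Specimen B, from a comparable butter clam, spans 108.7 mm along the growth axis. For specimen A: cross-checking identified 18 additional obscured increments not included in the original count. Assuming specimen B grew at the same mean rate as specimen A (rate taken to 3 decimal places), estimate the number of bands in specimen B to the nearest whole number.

Specimen A: after corrections the count is 343 − 11 + 18 = 350 bands.
Specimen A: with 2 bands per year, 350 / 2 = 175 years.
A: 119.0 mm over 175 years gives 119.0 / 175 ≈ 0.680 mm per year.
Specimen B: 108.7 mm / 0.680 mm per year = 159.85 years; at 2 bands per year that is 159.85 × 2 ≈ 320 bands.

320 bands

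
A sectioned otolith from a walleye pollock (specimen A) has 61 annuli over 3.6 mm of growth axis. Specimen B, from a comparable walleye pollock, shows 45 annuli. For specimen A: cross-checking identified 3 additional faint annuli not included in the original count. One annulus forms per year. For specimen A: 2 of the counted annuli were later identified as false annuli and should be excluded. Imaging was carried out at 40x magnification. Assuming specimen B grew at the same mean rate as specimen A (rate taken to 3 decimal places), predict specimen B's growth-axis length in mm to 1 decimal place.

2.6 mm

Specimen A: adjusted count: 61 − 2 + 3 = 62 annuli.
A: Extension rate ≈ 3.6 / 62 = 0.058 mm/yr.
B's length ≈ 0.058 × 45 = 2.6 mm.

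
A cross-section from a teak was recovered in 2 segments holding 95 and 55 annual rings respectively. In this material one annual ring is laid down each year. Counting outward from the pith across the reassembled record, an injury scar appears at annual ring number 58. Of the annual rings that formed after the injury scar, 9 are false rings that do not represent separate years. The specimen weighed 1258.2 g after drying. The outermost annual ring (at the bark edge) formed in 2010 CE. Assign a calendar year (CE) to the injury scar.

1927 CE

Total annual rings = 95 + 55 = 150.
Between annual ring 58 and the bark edge there are 150 − 58 = 92 annual rings.
Removing the 9 false annual rings leaves 92 − 9 = 83 true annual rings beyond the injury scar.
2010 − 83 = 1927 CE.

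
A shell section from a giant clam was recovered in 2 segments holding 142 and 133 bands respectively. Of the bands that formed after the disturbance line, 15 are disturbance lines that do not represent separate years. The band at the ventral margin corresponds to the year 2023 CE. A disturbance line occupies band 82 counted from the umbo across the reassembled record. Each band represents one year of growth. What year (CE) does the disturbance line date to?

Total bands = 142 + 133 = 275.
The disturbance line sits at band 82 from the umbo, so 275 − 82 = 193 bands formed after it.
193 − 15 false = 178 true bands after the disturbance line.
Counting back 178 years from 2023 CE places the disturbance line in 2023 − 178 = 1845 CE.

1845 CE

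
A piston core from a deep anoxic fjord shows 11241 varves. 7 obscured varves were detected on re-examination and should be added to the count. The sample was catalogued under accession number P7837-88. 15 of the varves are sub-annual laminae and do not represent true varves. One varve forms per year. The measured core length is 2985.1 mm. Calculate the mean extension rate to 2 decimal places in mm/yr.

After corrections the count is 11241 − 15 + 7 = 11233 varves.
2985.1 mm over 11233 years gives 2985.1 / 11233 ≈ 0.27 mm/yr.

0.27 mm/yr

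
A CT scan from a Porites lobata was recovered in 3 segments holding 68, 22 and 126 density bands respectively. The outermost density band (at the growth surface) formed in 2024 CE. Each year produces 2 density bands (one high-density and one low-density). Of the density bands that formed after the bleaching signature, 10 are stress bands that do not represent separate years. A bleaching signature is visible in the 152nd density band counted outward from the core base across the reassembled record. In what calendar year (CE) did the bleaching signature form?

1997 CE

Total density bands = 68 + 22 + 126 = 216.
Between density band 152 and the growth surface there are 216 − 152 = 64 density bands.
64 − 10 false = 54 true density bands after the bleaching signature.
Dividing by 2 density bands per year: 54 / 2 = 27 years.
2024 − 27 = 1997 CE.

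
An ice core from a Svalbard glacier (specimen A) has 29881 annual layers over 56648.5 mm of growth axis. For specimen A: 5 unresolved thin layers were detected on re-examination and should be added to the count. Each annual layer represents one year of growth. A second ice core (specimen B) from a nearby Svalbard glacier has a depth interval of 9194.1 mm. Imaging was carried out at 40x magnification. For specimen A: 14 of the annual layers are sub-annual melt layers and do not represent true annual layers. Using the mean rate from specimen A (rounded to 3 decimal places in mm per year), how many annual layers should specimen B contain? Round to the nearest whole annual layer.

Specimen A: adjusted count: 29881 − 14 + 5 = 29872 annual layers.
A: Extension rate ≈ 56648.5 / 29872 = 1.896 mm per year.
Specimen B: 9194.1 mm / 1.896 mm per year = 4849.21 years ≈ 4849 annual layers.

4849 annual layers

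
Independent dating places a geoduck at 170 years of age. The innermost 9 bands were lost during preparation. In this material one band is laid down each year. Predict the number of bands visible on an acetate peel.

Expected bands over 170 years: 170.
Subtracting the 9 bands not captured gives 170 − 9 = 161 bands in the record.

161 bands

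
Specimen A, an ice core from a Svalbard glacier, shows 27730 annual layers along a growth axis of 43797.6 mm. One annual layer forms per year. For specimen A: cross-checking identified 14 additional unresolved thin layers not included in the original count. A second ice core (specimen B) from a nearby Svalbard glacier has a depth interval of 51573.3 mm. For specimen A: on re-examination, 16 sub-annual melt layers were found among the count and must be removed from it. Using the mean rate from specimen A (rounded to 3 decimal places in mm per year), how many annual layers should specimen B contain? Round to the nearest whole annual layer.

Specimen A: after corrections the count is 27730 − 16 + 14 = 27728 annual layers.
A: Extension rate ≈ 43797.6 / 27728 = 1.580 mm per year.
For B, 51573.3 / 1.580 = 32641.33 years ≈ 32641 annual layers.

32641 annual layers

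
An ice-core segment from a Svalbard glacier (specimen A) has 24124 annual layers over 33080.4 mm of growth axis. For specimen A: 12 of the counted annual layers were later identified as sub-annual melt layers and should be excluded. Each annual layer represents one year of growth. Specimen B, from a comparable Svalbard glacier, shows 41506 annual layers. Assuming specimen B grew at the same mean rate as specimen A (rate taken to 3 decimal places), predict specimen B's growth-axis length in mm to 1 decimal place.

Specimen A: adjusted count: 24124 − 12 = 24112 annual layers.
A: 33080.4 mm over 24112 years gives 33080.4 / 24112 ≈ 1.372 mm/yr.
For B, 1.372 mm/year × 41506 years = 56946.2 mm.

56946.2 mm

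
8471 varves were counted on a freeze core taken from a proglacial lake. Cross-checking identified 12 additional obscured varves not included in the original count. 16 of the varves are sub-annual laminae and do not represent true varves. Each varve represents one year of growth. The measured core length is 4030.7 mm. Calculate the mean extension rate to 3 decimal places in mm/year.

0.476 mm/year

Correcting the raw count gives 8471 − 16 + 12 = 8467 true varves.
4030.7 mm over 8467 years gives 4030.7 / 8467 ≈ 0.476 mm/year.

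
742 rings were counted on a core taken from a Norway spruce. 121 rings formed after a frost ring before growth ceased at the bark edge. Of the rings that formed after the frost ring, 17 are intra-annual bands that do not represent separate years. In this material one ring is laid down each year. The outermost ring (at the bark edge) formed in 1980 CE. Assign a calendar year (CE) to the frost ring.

1876 CE

121 rings formed after the frost ring.
Removing the 17 false rings leaves 121 − 17 = 104 true rings beyond the frost ring.
Counting back 104 years from 1980 CE places the frost ring in 1980 − 104 = 1876 CE.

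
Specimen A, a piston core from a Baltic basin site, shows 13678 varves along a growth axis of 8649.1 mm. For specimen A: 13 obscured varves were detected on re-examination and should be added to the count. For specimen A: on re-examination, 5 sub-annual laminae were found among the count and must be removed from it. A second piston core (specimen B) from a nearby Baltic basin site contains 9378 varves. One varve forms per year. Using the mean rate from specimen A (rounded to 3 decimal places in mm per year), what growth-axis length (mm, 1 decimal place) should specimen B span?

Specimen A: correcting the raw count gives 13678 − 5 + 13 = 13686 true varves.
A: 8649.1 mm over 13686 years gives 8649.1 / 13686 ≈ 0.632 mm/yr.
Length of B = 0.632 × 9378 = 5926.9 mm.

5926.9 mm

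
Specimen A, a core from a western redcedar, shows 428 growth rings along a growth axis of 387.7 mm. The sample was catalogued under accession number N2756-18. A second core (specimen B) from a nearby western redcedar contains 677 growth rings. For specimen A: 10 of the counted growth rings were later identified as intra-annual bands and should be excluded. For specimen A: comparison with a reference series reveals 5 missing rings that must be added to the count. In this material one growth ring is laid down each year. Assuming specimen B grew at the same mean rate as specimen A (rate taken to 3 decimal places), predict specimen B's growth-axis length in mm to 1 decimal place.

620.8 mm

Specimen A: correcting the raw count gives 428 − 10 + 5 = 423 true growth rings.
A: Mean rate = 387.7 mm / 423 years ≈ 0.917 mm per year.
B's length ≈ 0.917 × 677 = 620.8 mm.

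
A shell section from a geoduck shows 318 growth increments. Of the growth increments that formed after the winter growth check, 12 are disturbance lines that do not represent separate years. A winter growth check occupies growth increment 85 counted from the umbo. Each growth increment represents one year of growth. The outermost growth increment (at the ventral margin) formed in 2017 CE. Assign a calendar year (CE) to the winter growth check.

The winter growth check sits at growth increment 85 from the umbo, so 318 − 85 = 233 growth increments formed after it.
Excluding 12 false growth increments: 233 − 12 = 221.
Counting back 221 years from 2017 CE places the winter growth check in 2017 − 221 = 1796 CE.

1796 CE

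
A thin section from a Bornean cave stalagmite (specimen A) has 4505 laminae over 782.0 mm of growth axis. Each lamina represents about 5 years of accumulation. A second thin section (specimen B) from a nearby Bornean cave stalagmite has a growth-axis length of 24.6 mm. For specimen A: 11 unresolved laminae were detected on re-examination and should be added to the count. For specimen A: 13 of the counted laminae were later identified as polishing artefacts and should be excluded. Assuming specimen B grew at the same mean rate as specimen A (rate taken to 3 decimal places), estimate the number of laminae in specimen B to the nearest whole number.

141 laminae

Specimen A: adjusted count: 4505 − 13 + 11 = 4503 laminae.
Specimen A: 4503 laminae at 5 years each span 4503 × 5 = 22515 years.
A: Mean rate = 782.0 mm / 22515 years ≈ 0.035 mm per year.
B spans 24.6 / 0.035 = 702.86 years; at 5 years per lamina that is 702.86 / 5 ≈ 141 laminae.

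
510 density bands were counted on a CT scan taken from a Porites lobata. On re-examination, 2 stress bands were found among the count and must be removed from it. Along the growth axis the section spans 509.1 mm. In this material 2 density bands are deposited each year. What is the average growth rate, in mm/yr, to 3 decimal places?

True density band count = 510 − 2 = 508.
With 2 density bands per year, 508 / 2 = 254 years.
Mean rate = 509.1 mm / 254 years ≈ 2.004 mm/yr.

2.004 mm/yr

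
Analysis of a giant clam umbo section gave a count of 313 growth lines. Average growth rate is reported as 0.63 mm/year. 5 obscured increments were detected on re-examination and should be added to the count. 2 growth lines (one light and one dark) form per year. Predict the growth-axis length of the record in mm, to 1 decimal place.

100.2 mm

Correcting the raw count gives 313 + 5 = 318 true growth lines.
318 growth lines at 2 per year is 318 / 2 = 159 years.
Length ≈ 0.63 × 159 = 100.2 mm.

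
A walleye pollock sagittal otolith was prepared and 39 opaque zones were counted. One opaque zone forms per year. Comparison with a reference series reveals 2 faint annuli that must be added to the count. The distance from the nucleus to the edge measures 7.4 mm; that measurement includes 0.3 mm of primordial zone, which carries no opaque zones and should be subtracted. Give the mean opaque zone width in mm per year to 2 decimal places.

0.17 mm per year

Adjusted count: 39 + 2 = 41 opaque zones.
Net length = 7.4 − 0.3 = 7.1 mm.
Mean rate = 7.1 mm / 41 years ≈ 0.17 mm per year.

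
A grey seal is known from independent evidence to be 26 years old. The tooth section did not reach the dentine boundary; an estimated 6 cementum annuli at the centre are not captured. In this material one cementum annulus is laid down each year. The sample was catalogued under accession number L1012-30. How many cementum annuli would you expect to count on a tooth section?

Expected cementum annuli over 26 years: 26.
Subtracting the 6 cementum annuli not captured gives 26 − 6 = 20 cementum annuli in the record.

20 cementum annuli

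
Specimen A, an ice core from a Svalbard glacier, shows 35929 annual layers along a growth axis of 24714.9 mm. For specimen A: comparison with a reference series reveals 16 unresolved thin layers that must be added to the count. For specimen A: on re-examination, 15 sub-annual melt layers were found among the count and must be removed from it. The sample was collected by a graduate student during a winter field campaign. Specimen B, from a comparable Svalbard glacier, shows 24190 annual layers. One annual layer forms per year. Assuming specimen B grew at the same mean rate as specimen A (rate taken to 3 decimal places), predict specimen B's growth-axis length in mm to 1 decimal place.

16642.7 mm

Specimen A: after corrections the count is 35929 − 15 + 16 = 35930 annual layers.
A: Extension rate ≈ 24714.9 / 35930 = 0.688 mm/yr.
For B, 0.688 mm/year × 24190 years = 16642.7 mm.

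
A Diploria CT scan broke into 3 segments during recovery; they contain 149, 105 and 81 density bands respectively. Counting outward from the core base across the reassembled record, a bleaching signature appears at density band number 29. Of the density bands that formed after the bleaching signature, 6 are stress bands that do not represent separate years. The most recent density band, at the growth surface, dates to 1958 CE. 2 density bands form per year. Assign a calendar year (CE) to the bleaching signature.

1808 CE

Total density bands = 149 + 105 + 81 = 335.
The bleaching signature sits at density band 29 from the core base, so 335 − 29 = 306 density bands formed after it.
Removing the 6 false density bands leaves 306 − 6 = 300 true density bands beyond the bleaching signature.
Dividing by 2 density bands per year: 300 / 2 = 150 years.
The density band at the growth surface is 1958 CE, so the bleaching signature dates to 1958 − 150 = 1808 CE.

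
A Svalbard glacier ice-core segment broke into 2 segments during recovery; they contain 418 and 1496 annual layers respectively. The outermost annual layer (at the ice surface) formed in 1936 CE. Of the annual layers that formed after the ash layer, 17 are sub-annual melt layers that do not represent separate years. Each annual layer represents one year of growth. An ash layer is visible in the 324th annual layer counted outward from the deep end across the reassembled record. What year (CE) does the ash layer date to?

363 CE

Total annual layers = 418 + 1496 = 1914.
Between annual layer 324 and the ice surface there are 1914 − 324 = 1590 annual layers.
1590 − 17 false = 1573 true annual layers after the ash layer.
1936 − 1573 = 363 CE.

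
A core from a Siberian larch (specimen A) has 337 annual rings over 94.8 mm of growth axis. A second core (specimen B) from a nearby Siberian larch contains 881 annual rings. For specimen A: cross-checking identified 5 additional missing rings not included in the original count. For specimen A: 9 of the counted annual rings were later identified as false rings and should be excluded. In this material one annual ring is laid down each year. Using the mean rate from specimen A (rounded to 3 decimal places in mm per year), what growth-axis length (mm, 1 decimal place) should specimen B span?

Specimen A: true annual ring count = 337 − 9 + 5 = 333.
A: Extension rate ≈ 94.8 / 333 = 0.285 mm per year.
B's length ≈ 0.285 × 881 = 251.1 mm.

251.1 mm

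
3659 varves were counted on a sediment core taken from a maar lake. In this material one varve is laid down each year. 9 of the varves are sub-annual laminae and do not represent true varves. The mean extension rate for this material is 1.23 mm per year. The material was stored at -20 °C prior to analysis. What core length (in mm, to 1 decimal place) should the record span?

4489.5 mm

True varve count = 3659 − 9 = 3650.
Length ≈ 1.23 × 3650 = 4489.5 mm.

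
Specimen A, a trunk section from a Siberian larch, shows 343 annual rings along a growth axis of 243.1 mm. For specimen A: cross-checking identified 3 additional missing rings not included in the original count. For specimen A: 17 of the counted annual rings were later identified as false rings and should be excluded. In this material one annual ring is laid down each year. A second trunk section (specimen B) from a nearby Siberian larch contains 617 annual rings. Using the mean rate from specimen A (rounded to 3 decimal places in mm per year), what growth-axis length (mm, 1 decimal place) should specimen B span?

456.0 mm

Specimen A: adjusted count: 343 − 17 + 3 = 329 annual rings.
A: Mean rate = 243.1 mm / 329 years ≈ 0.739 mm per year.
Length of B = 0.739 × 617 = 456.0 mm.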